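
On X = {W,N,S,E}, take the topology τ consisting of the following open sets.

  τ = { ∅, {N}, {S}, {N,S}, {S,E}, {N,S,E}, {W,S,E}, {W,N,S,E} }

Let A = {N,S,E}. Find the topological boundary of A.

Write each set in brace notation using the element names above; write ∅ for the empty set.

interior: largest open inside A is {N,S,E} (from ∅, {S}, {N}, {N,S}, {S,E}, {N,S,E})
cl via duality: int({W}) = ∅, so X∖∅ = {W,N,S,E}
cl∖int = {W}

{W}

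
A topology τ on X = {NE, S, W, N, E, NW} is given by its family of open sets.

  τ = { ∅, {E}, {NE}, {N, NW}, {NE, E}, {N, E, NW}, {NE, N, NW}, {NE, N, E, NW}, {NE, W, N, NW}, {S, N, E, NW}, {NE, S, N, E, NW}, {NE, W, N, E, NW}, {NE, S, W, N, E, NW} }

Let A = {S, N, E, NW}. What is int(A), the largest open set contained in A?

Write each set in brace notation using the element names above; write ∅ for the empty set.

{S, N, E, NW}

open subsets of A: ∅, {E}, {N, NW}, {N, E, NW}, {S, N, E, NW}; so int(A) = {S, N, E, NW}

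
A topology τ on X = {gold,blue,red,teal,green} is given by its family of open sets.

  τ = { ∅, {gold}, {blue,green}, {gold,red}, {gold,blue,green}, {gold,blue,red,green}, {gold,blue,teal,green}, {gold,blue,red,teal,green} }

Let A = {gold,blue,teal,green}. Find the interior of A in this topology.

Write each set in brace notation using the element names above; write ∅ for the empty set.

{gold,blue,teal,green}

interior: largest open inside A is {gold,blue,teal,green} (from ∅, {gold}, {blue,green}, {gold,blue,green}, {gold,blue,teal,green})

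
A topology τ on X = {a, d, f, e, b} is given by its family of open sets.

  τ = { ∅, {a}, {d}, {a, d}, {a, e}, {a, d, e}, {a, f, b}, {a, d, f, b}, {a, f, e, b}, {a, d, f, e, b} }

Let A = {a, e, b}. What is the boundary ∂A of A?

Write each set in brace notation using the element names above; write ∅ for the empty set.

opens ⊆ A: ∅, {a}, {a, e}; union → int = {a, e}
complement {d, f}; its interior {d}; cl(A) = X∖{d} = {a, f, e, b}
boundary = {a, f, e, b} ∖ {a, e} = {f, b}

{f, b}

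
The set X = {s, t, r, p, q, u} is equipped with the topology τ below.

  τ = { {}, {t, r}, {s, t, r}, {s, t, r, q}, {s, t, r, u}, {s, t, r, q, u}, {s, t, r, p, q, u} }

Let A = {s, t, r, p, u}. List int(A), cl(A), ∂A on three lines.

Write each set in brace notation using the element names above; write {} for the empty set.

int(A) = {s, t, r, u}
cl(A)  = {s, t, r, p, q, u}
∂A     = {p, q}

interior: largest open inside A is {s, t, r, u} (from {}, {t, r}, {s, t, r}, {s, t, r, u})
cl via duality: int({q}) = {}, so X∖{} = {s, t, r, p, q, u}
cl∖int = {p, q}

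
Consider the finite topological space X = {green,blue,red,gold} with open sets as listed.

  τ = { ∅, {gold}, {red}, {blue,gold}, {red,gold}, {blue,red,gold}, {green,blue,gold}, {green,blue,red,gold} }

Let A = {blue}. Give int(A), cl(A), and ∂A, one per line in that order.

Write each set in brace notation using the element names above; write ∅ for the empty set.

int(A) = ∅
cl(A)  = {green,blue}
∂A     = {green,blue}

U open, U⊆A: ∅. int(A) = ⋃ = ∅
X∖A={green,red,gold}, int(X∖A)={red,gold}, hence cl(A)={green,blue}
∂A: remove int from cl → {green,blue}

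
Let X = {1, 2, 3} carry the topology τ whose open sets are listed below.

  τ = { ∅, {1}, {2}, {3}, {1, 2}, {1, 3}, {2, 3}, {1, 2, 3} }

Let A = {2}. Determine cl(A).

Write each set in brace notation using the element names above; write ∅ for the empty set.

{2}

cl via duality: int({1, 3}) = {1, 3}, so X∖{1, 3} = {2}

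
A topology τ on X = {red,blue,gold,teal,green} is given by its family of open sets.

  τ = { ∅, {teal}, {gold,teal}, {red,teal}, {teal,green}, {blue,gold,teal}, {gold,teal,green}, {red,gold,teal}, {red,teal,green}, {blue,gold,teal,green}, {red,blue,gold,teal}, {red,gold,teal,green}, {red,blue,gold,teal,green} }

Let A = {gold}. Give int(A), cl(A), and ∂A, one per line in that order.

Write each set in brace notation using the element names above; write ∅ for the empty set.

U open, U⊆A: ∅. int(A) = ⋃ = ∅
X∖A={red,blue,teal,green}, int(X∖A)={red,teal,green}, hence cl(A)={blue,gold}
∂A: remove int from cl → {blue,gold}

int(A) = ∅
cl(A)  = {blue,gold}
∂A     = {blue,gold}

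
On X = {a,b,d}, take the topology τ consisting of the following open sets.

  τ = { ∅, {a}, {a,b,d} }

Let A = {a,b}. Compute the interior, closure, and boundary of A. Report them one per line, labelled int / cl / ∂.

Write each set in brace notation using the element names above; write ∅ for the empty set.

int(A) = {a}
cl(A)  = {a,b,d}
∂A     = {b,d}

interior: largest open inside A is {a} (from ∅, {a})
cl via duality: int({d}) = ∅, so X∖∅ = {a,b,d}
cl∖int = {b,d}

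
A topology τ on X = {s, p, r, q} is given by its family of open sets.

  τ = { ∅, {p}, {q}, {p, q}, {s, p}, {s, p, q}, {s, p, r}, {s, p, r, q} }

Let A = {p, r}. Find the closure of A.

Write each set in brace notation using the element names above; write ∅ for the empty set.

closure: X∖int(X∖A) = X∖{q} = {s, p, r}

{s, p, r}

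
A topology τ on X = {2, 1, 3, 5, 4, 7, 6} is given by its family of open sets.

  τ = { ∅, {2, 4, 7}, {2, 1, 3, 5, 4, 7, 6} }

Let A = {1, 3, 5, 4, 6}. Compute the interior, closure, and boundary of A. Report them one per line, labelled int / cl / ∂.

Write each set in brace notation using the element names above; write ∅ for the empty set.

int(A) = ∅
cl(A)  = {2, 1, 3, 5, 4, 7, 6}
∂A     = {2, 1, 3, 5, 4, 7, 6}

open subsets of A: ∅; so int(A) = ∅
closure: X∖int(X∖A) = X∖∅ = {2, 1, 3, 5, 4, 7, 6}
∂A = {2, 1, 3, 5, 4, 7, 6} minus ∅ = {2, 1, 3, 5, 4, 7, 6}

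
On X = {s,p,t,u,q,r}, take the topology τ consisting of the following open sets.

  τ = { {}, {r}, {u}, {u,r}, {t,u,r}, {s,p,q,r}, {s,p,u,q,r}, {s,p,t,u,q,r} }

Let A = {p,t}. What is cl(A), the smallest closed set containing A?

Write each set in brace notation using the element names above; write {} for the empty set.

{s,p,t,q}

X∖A={s,u,q,r}, int(X∖A)={u,r}, hence cl(A)={s,p,t,q}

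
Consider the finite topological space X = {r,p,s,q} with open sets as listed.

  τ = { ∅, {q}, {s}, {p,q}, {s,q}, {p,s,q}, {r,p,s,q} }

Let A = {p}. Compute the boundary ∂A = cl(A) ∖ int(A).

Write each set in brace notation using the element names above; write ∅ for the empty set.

U open, U⊆A: ∅. int(A) = ⋃ = ∅
X∖A={r,s,q}, int(X∖A)={s,q}, hence cl(A)={r,p}
∂A: remove int from cl → {r,p}

{r,p}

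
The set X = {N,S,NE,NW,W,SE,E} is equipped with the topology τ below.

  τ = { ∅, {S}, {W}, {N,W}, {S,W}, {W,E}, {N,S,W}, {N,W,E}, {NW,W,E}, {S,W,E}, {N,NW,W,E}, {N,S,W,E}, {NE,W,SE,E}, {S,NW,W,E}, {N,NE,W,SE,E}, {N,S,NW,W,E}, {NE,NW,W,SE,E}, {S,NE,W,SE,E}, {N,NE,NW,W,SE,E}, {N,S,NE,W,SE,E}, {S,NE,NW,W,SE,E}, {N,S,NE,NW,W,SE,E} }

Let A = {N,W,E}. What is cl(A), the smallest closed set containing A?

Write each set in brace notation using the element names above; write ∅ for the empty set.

{N,NE,NW,W,SE,E}

closure: X∖int(X∖A) = X∖{S} = {N,NE,NW,W,SE,E}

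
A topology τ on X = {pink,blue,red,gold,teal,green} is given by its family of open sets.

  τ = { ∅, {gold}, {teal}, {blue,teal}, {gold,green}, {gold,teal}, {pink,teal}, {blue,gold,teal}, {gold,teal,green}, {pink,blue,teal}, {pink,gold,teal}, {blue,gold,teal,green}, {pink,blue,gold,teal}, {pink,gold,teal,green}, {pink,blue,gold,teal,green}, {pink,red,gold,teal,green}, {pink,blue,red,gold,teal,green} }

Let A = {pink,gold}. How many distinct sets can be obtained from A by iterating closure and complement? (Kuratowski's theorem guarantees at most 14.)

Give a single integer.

10

X∖A={blue,red,teal,green}, int(X∖A)={blue,teal}, hence cl(A)={pink,red,gold,green}
Orbit (k=closure, c=complement):
  1. A     = {pink,gold}
  2. kA    = {pink,red,gold,green}
  3. cA    = {blue,red,teal,green}
  4. ckA   = {blue,teal}
  5. kcA   = {pink,blue,red,teal,green}
  6. kckA  = {pink,blue,red,teal}
  7. ckcA  = {gold}
  8. ckckA = {gold,green}
  9. kckcA = {red,gold,green}
  10. ckckcA = {pink,blue,teal}
(closed under both — stop)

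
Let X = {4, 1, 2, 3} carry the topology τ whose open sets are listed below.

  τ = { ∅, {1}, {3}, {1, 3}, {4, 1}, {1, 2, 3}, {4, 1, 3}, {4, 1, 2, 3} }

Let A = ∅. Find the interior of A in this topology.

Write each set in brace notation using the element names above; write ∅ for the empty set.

opens ⊆ A: ∅; union → int = ∅

∅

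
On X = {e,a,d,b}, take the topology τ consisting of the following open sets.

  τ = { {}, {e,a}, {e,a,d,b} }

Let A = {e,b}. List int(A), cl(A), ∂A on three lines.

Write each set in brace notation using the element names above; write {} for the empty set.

U open, U⊆A: {}. int(A) = ⋃ = {}
X∖A={a,d}, int(X∖A)={}, hence cl(A)={e,a,d,b}
∂A: remove int from cl → {e,a,d,b}

int(A) = {}
cl(A)  = {e,a,d,b}
∂A     = {e,a,d,b}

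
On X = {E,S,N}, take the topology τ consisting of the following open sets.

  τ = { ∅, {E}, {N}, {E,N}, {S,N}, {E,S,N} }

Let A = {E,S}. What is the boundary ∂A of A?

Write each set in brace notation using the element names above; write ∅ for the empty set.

U open, U⊆A: ∅, {E}. int(A) = ⋃ = {E}
X∖A={N}, int(X∖A)={N}, hence cl(A)={E,S}
∂A: remove int from cl → {S}

{S}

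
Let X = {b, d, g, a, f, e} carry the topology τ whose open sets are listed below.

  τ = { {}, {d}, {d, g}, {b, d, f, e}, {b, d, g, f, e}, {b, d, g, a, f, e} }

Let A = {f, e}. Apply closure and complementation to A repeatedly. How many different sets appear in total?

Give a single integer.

complement {b, d, g, a}; its interior {d, g}; cl(A) = X∖{d, g} = {b, a, f, e}
With k = closure, c = complement:
  1. A     = {f, e}
  2. kA    = {b, a, f, e}
  3. cA    = {b, d, g, a}
  4. ckA   = {d, g}
  5. kcA   = {b, d, g, a, f, e}
  6. ckcA  = {}
k, c of each give nothing new

6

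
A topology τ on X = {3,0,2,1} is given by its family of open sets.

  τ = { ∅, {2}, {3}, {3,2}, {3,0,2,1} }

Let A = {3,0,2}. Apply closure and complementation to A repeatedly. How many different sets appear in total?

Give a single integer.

6

complement {1}; its interior ∅; cl(A) = X∖∅ = {3,0,2,1}
With k = closure, c = complement:
  1. A     = {3,0,2}
  2. kA    = {3,0,2,1}
  3. cA    = {1}
  4. ckA   = ∅
  5. kcA   = {0,1}
  6. ckcA  = {3,2}
k, c of each give nothing new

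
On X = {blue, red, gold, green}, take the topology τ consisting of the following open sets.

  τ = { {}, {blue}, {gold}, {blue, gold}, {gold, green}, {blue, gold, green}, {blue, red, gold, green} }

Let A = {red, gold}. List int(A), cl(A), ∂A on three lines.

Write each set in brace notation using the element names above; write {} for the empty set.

U open, U⊆A: {}, {gold}. int(A) = ⋃ = {gold}
X∖A={blue, green}, int(X∖A)={blue}, hence cl(A)={red, gold, green}
∂A: remove int from cl → {red, green}

int(A) = {gold}
cl(A)  = {red, gold, green}
∂A     = {red, green}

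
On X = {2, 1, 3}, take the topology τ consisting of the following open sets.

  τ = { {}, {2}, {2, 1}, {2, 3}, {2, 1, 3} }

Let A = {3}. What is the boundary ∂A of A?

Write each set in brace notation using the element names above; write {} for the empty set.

{3}

opens ⊆ A: {}; union → int = {}
complement {2, 1}; its interior {2, 1}; cl(A) = X∖{2, 1} = {3}
boundary = {3} ∖ {} = {3}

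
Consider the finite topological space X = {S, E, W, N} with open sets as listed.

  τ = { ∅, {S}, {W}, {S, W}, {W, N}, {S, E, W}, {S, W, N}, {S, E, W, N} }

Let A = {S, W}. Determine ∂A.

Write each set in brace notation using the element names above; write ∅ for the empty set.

U open, U⊆A: ∅, {S}, {W}, {S, W}. int(A) = ⋃ = {S, W}
X∖A={E, N}, int(X∖A)=∅, hence cl(A)={S, E, W, N}
∂A: remove int from cl → {E, N}

{E, N}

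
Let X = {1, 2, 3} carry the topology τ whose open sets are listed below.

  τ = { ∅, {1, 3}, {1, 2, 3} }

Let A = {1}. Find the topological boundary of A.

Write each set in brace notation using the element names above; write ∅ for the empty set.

{1, 2, 3}

opens ⊆ A: ∅; union → int = ∅
complement {2, 3}; its interior ∅; cl(A) = X∖∅ = {1, 2, 3}
boundary = {1, 2, 3} ∖ ∅ = {1, 2, 3}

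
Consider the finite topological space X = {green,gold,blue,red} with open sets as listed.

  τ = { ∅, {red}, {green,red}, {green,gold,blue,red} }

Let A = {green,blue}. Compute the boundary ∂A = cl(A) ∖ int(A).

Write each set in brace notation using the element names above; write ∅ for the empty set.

open subsets of A: ∅; so int(A) = ∅
closure: X∖int(X∖A) = X∖{red} = {green,gold,blue}
∂A = {green,gold,blue} minus ∅ = {green,gold,blue}

{green,gold,blue}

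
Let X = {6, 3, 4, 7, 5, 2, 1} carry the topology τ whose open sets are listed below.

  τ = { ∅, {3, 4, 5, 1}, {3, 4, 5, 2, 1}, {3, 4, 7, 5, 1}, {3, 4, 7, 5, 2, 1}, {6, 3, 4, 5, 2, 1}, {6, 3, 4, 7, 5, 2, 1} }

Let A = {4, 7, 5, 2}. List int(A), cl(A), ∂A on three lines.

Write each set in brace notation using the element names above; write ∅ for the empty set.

int(A) = ∅
cl(A)  = {6, 3, 4, 7, 5, 2, 1}
∂A     = {6, 3, 4, 7, 5, 2, 1}

U open, U⊆A: ∅. int(A) = ⋃ = ∅
X∖A={6, 3, 1}, int(X∖A)=∅, hence cl(A)={6, 3, 4, 7, 5, 2, 1}
∂A: remove int from cl → {6, 3, 4, 7, 5, 2, 1}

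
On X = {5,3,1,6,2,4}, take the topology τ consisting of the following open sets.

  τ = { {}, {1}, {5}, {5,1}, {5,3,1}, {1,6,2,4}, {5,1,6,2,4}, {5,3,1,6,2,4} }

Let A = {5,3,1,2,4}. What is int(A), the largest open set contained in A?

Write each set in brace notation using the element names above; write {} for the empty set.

{5,3,1}

open subsets of A: {}, {5}, {1}, {5,1}, {5,3,1}; so int(A) = {5,3,1}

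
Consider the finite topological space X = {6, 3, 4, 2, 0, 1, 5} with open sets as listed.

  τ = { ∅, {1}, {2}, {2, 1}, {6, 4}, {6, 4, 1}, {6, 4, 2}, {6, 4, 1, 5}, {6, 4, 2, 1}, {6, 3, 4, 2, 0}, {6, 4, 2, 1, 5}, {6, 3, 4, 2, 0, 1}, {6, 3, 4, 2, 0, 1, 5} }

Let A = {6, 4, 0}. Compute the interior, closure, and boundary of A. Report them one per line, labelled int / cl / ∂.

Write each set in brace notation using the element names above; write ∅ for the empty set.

U open, U⊆A: ∅, {6, 4}. int(A) = ⋃ = {6, 4}
X∖A={3, 2, 1, 5}, int(X∖A)={2, 1}, hence cl(A)={6, 3, 4, 0, 5}
∂A: remove int from cl → {3, 0, 5}

int(A) = {6, 4}
cl(A)  = {6, 3, 4, 0, 5}
∂A     = {3, 0, 5}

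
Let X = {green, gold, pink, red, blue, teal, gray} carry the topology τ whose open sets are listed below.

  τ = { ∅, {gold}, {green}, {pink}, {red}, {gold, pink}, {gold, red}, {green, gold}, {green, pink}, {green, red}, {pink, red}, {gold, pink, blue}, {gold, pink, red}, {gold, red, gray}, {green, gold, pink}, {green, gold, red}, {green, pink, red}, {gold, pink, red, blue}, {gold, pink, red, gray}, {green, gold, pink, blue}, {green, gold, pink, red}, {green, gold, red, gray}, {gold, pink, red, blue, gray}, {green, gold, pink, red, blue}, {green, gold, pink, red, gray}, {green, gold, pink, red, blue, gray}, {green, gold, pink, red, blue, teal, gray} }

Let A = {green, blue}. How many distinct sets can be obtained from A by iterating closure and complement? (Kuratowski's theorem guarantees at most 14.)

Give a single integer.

8

complement {gold, pink, red, teal, gray}; its interior {gold, pink, red, gray}; cl(A) = X∖{gold, pink, red, gray} = {green, blue, teal}
With k = closure, c = complement:
  1. A     = {green, blue}
  2. kA    = {green, blue, teal}
  3. cA    = {gold, pink, red, teal, gray}
  4. ckA   = {gold, pink, red, gray}
  5. kcA   = {gold, pink, red, blue, teal, gray}
  6. ckcA  = {green}
  7. kckcA = {green, teal}
  8. ckckcA = {gold, pink, red, blue, gray}
k, c of each give nothing new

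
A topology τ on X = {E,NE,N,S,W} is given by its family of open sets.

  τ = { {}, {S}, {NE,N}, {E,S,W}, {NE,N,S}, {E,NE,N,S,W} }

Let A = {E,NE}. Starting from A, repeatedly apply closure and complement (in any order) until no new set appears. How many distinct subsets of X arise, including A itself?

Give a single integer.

8

cl via duality: int({N,S,W}) = {S}, so X∖{S} = {E,NE,N,W}
Write k for closure, c for complement:
  1. A     = {E,NE}
  2. kA    = {E,NE,N,W}
  3. cA    = {N,S,W}
  4. ckA   = {S}
  5. kcA   = {E,NE,N,S,W}
  6. kckA  = {E,S,W}
  7. ckcA  = {}
  8. ckckA = {NE,N}
applying k or c yields no new set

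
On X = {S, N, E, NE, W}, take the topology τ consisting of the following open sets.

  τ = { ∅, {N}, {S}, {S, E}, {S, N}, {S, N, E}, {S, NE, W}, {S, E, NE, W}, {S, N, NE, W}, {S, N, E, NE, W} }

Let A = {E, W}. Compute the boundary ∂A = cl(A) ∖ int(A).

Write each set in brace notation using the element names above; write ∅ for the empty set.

opens ⊆ A: ∅; union → int = ∅
complement {S, N, NE}; its interior {S, N}; cl(A) = X∖{S, N} = {E, NE, W}
boundary = {E, NE, W} ∖ ∅ = {E, NE, W}

{E, NE, W}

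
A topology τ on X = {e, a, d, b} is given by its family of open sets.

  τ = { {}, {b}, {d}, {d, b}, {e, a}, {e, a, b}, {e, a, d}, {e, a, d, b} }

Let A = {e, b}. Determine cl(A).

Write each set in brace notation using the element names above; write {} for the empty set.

cl via duality: int({a, d}) = {d}, so X∖{d} = {e, a, b}

{e, a, b}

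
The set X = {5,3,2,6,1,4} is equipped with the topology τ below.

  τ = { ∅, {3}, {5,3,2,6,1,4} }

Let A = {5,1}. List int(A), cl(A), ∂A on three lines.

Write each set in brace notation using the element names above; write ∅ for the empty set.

int(A) = ∅
cl(A)  = {5,2,6,1,4}
∂A     = {5,2,6,1,4}

opens ⊆ A: ∅; union → int = ∅
complement {3,2,6,4}; its interior {3}; cl(A) = X∖{3} = {5,2,6,1,4}
boundary = {5,2,6,1,4} ∖ ∅ = {5,2,6,1,4}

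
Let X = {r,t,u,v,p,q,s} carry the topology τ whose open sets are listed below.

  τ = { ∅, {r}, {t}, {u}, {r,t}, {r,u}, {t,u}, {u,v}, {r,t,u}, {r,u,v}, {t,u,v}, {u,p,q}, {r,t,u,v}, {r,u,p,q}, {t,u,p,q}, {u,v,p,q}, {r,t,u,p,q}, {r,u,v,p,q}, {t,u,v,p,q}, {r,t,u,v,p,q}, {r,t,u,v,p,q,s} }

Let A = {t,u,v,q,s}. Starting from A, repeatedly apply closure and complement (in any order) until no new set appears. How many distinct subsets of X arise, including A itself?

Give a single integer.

8

cl via duality: int({r,p}) = {r}, so X∖{r} = {t,u,v,p,q,s}
Write k for closure, c for complement:
  1. A     = {t,u,v,q,s}
  2. kA    = {t,u,v,p,q,s}
  3. cA    = {r,p}
  4. ckA   = {r}
  5. kcA   = {r,p,q,s}
  6. kckA  = {r,s}
  7. ckcA  = {t,u,v}
  8. ckckA = {t,u,v,p,q}
applying k or c yields no new set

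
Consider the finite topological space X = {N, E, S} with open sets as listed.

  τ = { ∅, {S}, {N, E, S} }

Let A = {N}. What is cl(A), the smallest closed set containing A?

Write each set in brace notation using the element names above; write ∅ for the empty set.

{N, E}

X∖A={E, S}, int(X∖A)={S}, hence cl(A)={N, E}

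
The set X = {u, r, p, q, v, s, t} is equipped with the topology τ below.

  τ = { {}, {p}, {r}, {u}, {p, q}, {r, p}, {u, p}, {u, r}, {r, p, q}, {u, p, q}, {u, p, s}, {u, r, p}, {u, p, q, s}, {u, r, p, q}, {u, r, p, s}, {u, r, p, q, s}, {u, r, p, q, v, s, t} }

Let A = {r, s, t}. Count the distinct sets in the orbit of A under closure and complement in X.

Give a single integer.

cl via duality: int({u, p, q, v}) = {u, p, q}, so X∖{u, p, q} = {r, v, s, t}
Write k for closure, c for complement:
  1. A     = {r, s, t}
  2. kA    = {r, v, s, t}
  3. cA    = {u, p, q, v}
  4. ckA   = {u, p, q}
  5. kcA   = {u, p, q, v, s, t}
  6. ckcA  = {r}
  7. kckcA = {r, v, t}
  8. ckckcA = {u, p, q, s}
applying k or c yields no new set

8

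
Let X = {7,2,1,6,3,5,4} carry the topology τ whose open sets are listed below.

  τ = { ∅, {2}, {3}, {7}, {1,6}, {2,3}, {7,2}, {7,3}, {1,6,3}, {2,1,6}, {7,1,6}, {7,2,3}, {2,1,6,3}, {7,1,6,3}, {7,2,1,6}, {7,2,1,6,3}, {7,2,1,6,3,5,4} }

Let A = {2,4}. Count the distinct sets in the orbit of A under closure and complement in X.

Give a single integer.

6

X∖A={7,1,6,3,5}, int(X∖A)={7,1,6,3}, hence cl(A)={2,5,4}
Orbit (k=closure, c=complement):
  1. A     = {2,4}
  2. kA    = {2,5,4}
  3. cA    = {7,1,6,3,5}
  4. ckA   = {7,1,6,3}
  5. kcA   = {7,1,6,3,5,4}
  6. ckcA  = {2}
(closed under both — stop)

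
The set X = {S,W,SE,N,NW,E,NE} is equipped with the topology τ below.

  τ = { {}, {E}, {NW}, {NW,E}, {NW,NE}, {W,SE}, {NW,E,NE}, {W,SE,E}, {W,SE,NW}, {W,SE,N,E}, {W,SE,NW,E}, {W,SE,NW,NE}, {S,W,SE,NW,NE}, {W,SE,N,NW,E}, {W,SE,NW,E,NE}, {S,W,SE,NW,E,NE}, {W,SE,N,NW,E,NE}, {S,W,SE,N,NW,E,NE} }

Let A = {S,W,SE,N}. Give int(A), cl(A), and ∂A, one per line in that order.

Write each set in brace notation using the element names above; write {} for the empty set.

int(A) = {W,SE}
cl(A)  = {S,W,SE,N}
∂A     = {S,N}

open subsets of A: {}, {W,SE}; so int(A) = {W,SE}
closure: X∖int(X∖A) = X∖{NW,E,NE} = {S,W,SE,N}
∂A = {S,W,SE,N} minus {W,SE} = {S,N}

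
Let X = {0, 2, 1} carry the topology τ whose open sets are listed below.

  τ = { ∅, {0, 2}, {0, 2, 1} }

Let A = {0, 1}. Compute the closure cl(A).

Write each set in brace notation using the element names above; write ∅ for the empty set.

X∖A={2}, int(X∖A)=∅, hence cl(A)={0, 2, 1}

{0, 2, 1}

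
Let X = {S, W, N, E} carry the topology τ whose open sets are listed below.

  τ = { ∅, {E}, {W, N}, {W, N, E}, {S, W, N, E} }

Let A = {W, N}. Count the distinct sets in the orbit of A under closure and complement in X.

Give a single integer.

X∖A={S, E}, int(X∖A)={E}, hence cl(A)={S, W, N}
Orbit (k=closure, c=complement):
  1. A     = {W, N}
  2. kA    = {S, W, N}
  3. cA    = {S, E}
  4. ckA   = {E}
(closed under both — stop)

4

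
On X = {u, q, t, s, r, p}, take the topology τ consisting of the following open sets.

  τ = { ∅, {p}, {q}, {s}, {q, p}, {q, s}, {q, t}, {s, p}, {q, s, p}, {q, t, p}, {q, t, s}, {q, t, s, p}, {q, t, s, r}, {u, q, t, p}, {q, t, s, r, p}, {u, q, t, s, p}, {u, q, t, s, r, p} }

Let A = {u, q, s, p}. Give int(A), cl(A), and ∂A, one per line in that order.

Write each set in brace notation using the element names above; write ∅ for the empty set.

open subsets of A: ∅, {p}, {q}, {s}, {s, p}, {q, p}, {q, s}, {q, s, p}; so int(A) = {q, s, p}
closure: X∖int(X∖A) = X∖∅ = {u, q, t, s, r, p}
∂A = {u, q, t, s, r, p} minus {q, s, p} = {u, t, r}

int(A) = {q, s, p}
cl(A)  = {u, q, t, s, r, p}
∂A     = {u, t, r}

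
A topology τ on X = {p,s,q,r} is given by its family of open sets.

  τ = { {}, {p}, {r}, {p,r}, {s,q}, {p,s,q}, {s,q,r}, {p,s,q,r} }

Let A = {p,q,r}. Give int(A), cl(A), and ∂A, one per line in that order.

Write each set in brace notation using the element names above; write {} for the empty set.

int(A) = {p,r}
cl(A)  = {p,s,q,r}
∂A     = {s,q}

open subsets of A: {}, {r}, {p}, {p,r}; so int(A) = {p,r}
closure: X∖int(X∖A) = X∖{} = {p,s,q,r}
∂A = {p,s,q,r} minus {p,r} = {s,q}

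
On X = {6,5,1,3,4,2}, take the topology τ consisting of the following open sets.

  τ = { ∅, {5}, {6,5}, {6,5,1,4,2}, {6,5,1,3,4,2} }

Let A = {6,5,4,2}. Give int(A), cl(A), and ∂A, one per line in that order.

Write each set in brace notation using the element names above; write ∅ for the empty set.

int(A) = {6,5}
cl(A)  = {6,5,1,3,4,2}
∂A     = {1,3,4,2}

opens ⊆ A: ∅, {5}, {6,5}; union → int = {6,5}
complement {1,3}; its interior ∅; cl(A) = X∖∅ = {6,5,1,3,4,2}
boundary = {6,5,1,3,4,2} ∖ {6,5} = {1,3,4,2}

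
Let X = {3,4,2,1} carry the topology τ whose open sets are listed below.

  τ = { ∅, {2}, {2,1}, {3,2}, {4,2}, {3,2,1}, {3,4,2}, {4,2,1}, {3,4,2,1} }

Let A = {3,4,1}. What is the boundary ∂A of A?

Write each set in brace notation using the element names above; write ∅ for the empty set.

interior: largest open inside A is ∅ (from ∅)
cl via duality: int({2}) = {2}, so X∖{2} = {3,4,1}
cl∖int = {3,4,1}

{3,4,1}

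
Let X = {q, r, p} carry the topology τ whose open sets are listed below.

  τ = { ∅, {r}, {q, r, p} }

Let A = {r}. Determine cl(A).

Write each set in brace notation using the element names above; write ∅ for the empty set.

{q, r, p}

complement {q, p}; its interior ∅; cl(A) = X∖∅ = {q, r, p}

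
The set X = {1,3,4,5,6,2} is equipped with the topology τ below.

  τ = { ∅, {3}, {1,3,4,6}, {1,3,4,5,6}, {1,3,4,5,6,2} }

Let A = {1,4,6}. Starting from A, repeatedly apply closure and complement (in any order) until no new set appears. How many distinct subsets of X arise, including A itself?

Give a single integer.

6

closure: X∖int(X∖A) = X∖{3} = {1,4,5,6,2}
Let k=closure and c=complement:
  1. A     = {1,4,6}
  2. kA    = {1,4,5,6,2}
  3. cA    = {3,5,2}
  4. ckA   = {3}
  5. kcA   = {1,3,4,5,6,2}
  6. ckcA  = ∅
— saturated at 6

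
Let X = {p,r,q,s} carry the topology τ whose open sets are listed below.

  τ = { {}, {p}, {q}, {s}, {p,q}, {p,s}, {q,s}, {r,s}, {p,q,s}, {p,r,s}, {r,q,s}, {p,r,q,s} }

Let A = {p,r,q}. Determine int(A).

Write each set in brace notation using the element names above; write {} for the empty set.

{p,q}

interior: largest open inside A is {p,q} (from {}, {q}, {p}, {p,q})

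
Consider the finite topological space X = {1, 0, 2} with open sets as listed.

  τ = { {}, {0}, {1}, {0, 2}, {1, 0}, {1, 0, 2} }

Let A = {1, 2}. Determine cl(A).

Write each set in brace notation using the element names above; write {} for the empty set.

{1, 2}

cl via duality: int({0}) = {0}, so X∖{0} = {1, 2}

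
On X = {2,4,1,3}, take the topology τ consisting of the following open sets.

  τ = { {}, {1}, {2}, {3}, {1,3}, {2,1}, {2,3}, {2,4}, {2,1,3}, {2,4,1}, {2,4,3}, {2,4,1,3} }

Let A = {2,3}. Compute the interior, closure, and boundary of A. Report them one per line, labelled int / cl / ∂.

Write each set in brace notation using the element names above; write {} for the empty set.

int(A) = {2,3}
cl(A)  = {2,4,3}
∂A     = {4}

interior: largest open inside A is {2,3} (from {}, {2}, {3}, {2,3})
cl via duality: int({4,1}) = {1}, so X∖{1} = {2,4,3}
cl∖int = {4}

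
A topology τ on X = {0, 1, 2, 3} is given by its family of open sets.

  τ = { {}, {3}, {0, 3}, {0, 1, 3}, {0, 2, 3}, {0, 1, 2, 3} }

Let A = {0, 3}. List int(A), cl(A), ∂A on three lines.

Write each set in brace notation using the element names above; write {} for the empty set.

U open, U⊆A: {}, {3}, {0, 3}. int(A) = ⋃ = {0, 3}
X∖A={1, 2}, int(X∖A)={}, hence cl(A)={0, 1, 2, 3}
∂A: remove int from cl → {1, 2}

int(A) = {0, 3}
cl(A)  = {0, 1, 2, 3}
∂A     = {1, 2}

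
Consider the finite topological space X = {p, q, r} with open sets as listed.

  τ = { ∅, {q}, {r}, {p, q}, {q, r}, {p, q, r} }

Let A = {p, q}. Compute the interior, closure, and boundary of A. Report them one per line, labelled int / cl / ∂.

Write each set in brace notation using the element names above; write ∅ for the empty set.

int(A) = {p, q}
cl(A)  = {p, q}
∂A     = ∅

opens ⊆ A: ∅, {q}, {p, q}; union → int = {p, q}
complement {r}; its interior {r}; cl(A) = X∖{r} = {p, q}
boundary = {p, q} ∖ {p, q} = ∅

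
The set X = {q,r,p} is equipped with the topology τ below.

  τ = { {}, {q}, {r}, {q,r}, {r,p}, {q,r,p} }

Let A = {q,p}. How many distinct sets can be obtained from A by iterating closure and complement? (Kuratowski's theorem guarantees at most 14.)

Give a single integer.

4

X∖A={r}, int(X∖A)={r}, hence cl(A)={q,p}
Orbit (k=closure, c=complement):
  1. A     = {q,p}
  2. cA    = {r}
  3. kcA   = {r,p}
  4. ckcA  = {q}
(closed under both — stop)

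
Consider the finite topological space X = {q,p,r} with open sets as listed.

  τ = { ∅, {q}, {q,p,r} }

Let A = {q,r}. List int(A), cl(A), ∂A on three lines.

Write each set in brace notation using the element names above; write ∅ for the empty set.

int(A) = {q}
cl(A)  = {q,p,r}
∂A     = {p,r}

opens ⊆ A: ∅, {q}; union → int = {q}
complement {p}; its interior ∅; cl(A) = X∖∅ = {q,p,r}
boundary = {q,p,r} ∖ {q} = {p,r}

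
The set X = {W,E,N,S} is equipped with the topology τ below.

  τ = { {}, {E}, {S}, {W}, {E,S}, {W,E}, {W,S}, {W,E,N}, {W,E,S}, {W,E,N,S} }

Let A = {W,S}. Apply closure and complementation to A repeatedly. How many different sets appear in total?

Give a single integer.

4

complement {E,N}; its interior {E}; cl(A) = X∖{E} = {W,N,S}
With k = closure, c = complement:
  1. A     = {W,S}
  2. kA    = {W,N,S}
  3. cA    = {E,N}
  4. ckA   = {E}
k, c of each give nothing new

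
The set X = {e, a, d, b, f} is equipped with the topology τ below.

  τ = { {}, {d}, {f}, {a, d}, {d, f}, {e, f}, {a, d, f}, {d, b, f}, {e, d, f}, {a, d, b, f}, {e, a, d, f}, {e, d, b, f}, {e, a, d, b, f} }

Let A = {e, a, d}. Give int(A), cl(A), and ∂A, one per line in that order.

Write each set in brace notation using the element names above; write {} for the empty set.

U open, U⊆A: {}, {d}, {a, d}. int(A) = ⋃ = {a, d}
X∖A={b, f}, int(X∖A)={f}, hence cl(A)={e, a, d, b}
∂A: remove int from cl → {e, b}

int(A) = {a, d}
cl(A)  = {e, a, d, b}
∂A     = {e, b}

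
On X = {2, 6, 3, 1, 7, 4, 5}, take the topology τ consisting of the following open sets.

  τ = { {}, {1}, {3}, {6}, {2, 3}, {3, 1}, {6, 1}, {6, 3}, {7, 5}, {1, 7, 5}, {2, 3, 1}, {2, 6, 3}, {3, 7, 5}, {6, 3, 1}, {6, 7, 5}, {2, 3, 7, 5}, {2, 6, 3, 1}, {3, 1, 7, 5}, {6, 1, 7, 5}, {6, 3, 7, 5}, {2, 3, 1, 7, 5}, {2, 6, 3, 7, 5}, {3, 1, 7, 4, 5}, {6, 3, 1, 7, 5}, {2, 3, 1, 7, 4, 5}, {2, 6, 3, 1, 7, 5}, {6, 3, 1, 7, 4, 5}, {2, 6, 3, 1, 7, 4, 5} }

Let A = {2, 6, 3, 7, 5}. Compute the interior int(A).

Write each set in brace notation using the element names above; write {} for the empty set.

U open, U⊆A: {}, {6}, {3}, {7, 5}, {2, 3}, {6, 3}, {3, 7, 5}, {2, 6, 3}, {6, 7, 5}, {6, 3, 7, 5}, {2, 3, 7, 5}, {2, 6, 3, 7, 5}. int(A) = ⋃ = {2, 6, 3, 7, 5}

{2, 6, 3, 7, 5}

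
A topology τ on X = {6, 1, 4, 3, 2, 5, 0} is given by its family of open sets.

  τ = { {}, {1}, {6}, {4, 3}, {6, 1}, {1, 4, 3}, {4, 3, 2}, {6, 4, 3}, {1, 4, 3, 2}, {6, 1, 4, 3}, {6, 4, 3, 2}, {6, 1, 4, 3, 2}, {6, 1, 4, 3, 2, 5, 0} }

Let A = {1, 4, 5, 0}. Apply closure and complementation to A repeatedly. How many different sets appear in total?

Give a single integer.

10

closure: X∖int(X∖A) = X∖{6} = {1, 4, 3, 2, 5, 0}
Let k=closure and c=complement:
  1. A     = {1, 4, 5, 0}
  2. kA    = {1, 4, 3, 2, 5, 0}
  3. cA    = {6, 3, 2}
  4. ckA   = {6}
  5. kcA   = {6, 4, 3, 2, 5, 0}
  6. kckA  = {6, 5, 0}
  7. ckcA  = {1}
  8. ckckA = {1, 4, 3, 2}
  9. kckcA = {1, 5, 0}
  10. ckckcA = {6, 4, 3, 2}
— saturated at 10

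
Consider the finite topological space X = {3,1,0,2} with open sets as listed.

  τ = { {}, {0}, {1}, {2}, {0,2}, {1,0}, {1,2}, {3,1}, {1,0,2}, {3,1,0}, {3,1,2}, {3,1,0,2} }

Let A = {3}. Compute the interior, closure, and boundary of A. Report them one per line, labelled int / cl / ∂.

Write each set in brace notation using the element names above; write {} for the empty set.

opens ⊆ A: {}; union → int = {}
complement {1,0,2}; its interior {1,0,2}; cl(A) = X∖{1,0,2} = {3}
boundary = {3} ∖ {} = {3}

int(A) = {}
cl(A)  = {3}
∂A     = {3}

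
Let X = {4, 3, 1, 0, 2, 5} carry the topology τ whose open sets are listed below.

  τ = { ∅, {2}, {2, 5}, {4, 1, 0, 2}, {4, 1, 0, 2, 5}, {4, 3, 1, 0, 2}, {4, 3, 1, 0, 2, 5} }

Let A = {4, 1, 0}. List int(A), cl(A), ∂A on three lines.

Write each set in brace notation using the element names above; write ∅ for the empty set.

opens ⊆ A: ∅; union → int = ∅
complement {3, 2, 5}; its interior {2, 5}; cl(A) = X∖{2, 5} = {4, 3, 1, 0}
boundary = {4, 3, 1, 0} ∖ ∅ = {4, 3, 1, 0}

int(A) = ∅
cl(A)  = {4, 3, 1, 0}
∂A     = {4, 3, 1, 0}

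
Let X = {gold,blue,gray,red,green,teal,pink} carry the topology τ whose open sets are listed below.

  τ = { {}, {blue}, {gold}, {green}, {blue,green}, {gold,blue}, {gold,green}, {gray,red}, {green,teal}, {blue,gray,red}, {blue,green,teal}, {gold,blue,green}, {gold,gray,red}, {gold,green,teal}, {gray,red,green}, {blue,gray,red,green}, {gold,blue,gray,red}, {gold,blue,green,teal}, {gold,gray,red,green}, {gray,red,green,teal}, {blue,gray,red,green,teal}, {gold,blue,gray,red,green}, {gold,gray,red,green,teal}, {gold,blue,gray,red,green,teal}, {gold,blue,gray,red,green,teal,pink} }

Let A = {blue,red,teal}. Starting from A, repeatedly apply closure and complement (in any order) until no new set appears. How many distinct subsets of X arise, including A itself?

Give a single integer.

cl via duality: int({gold,gray,green,pink}) = {gold,green}, so X∖{gold,green} = {blue,gray,red,teal,pink}
Write k for closure, c for complement:
  1. A     = {blue,red,teal}
  2. kA    = {blue,gray,red,teal,pink}
  3. cA    = {gold,gray,green,pink}
  4. ckA   = {gold,green}
  5. kcA   = {gold,gray,red,green,teal,pink}
  6. kckA  = {gold,green,teal,pink}
  7. ckcA  = {blue}
  8. ckckA = {blue,gray,red}
  9. kckcA = {blue,pink}
  10. kckckA = {blue,gray,red,pink}
  11. ckckcA = {gold,gray,red,green,teal}
  12. ckckckA = {gold,green,teal}
applying k or c yields no new set

12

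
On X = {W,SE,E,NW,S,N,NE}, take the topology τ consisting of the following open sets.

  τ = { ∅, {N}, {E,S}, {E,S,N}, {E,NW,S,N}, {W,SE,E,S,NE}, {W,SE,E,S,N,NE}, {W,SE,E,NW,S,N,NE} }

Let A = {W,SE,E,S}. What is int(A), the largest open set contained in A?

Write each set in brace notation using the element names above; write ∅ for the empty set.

{E,S}

opens ⊆ A: ∅, {E,S}; union → int = {E,S}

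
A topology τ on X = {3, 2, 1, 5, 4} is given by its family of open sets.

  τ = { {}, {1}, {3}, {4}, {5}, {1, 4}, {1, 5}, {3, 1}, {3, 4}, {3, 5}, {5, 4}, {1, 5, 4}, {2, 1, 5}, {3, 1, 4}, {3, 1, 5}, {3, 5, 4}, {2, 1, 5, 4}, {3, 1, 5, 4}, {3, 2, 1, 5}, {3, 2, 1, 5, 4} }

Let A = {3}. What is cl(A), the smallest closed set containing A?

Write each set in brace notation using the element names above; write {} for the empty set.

{3}

cl via duality: int({2, 1, 5, 4}) = {2, 1, 5, 4}, so X∖{2, 1, 5, 4} = {3}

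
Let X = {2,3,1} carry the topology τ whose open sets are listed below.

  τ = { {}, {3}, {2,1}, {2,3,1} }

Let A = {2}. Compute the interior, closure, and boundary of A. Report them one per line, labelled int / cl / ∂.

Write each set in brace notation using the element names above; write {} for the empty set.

open subsets of A: {}; so int(A) = {}
closure: X∖int(X∖A) = X∖{3} = {2,1}
∂A = {2,1} minus {} = {2,1}

int(A) = {}
cl(A)  = {2,1}
∂A     = {2,1}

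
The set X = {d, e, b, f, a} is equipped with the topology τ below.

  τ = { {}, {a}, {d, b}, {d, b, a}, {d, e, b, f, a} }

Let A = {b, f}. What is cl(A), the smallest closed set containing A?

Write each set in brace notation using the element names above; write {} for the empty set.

{d, e, b, f}

X∖A={d, e, a}, int(X∖A)={a}, hence cl(A)={d, e, b, f}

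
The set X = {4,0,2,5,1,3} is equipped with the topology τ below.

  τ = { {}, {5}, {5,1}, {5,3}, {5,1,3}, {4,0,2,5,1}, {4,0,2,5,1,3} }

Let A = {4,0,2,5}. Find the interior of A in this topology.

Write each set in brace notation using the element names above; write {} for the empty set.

opens ⊆ A: {}, {5}; union → int = {5}

{5}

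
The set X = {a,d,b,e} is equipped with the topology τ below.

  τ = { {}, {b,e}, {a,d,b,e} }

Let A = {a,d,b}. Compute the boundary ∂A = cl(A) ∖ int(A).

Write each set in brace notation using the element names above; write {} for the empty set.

{a,d,b,e}

interior: largest open inside A is {} (from {})
cl via duality: int({e}) = {}, so X∖{} = {a,d,b,e}
cl∖int = {a,d,b,e}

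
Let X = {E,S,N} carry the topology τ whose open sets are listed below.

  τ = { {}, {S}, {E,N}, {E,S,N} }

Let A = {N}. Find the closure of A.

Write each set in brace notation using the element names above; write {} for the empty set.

{E,N}

cl via duality: int({E,S}) = {S}, so X∖{S} = {E,N}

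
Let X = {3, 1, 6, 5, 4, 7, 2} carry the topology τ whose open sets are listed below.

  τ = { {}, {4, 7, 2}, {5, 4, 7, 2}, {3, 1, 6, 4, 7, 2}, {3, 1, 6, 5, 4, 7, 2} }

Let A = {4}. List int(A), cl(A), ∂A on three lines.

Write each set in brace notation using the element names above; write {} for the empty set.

U open, U⊆A: {}. int(A) = ⋃ = {}
X∖A={3, 1, 6, 5, 7, 2}, int(X∖A)={}, hence cl(A)={3, 1, 6, 5, 4, 7, 2}
∂A: remove int from cl → {3, 1, 6, 5, 4, 7, 2}

int(A) = {}
cl(A)  = {3, 1, 6, 5, 4, 7, 2}
∂A     = {3, 1, 6, 5, 4, 7, 2}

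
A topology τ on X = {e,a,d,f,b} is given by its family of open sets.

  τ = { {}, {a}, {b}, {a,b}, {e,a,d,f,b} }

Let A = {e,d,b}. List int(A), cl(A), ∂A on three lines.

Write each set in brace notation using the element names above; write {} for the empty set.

int(A) = {b}
cl(A)  = {e,d,f,b}
∂A     = {e,d,f}

open subsets of A: {}, {b}; so int(A) = {b}
closure: X∖int(X∖A) = X∖{a} = {e,d,f,b}
∂A = {e,d,f,b} minus {b} = {e,d,f}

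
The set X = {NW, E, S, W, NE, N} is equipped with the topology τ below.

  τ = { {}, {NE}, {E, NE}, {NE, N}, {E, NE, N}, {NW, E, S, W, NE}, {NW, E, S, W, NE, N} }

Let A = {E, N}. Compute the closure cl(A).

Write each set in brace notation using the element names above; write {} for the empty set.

{NW, E, S, W, N}

complement {NW, S, W, NE}; its interior {NE}; cl(A) = X∖{NE} = {NW, E, S, W, N}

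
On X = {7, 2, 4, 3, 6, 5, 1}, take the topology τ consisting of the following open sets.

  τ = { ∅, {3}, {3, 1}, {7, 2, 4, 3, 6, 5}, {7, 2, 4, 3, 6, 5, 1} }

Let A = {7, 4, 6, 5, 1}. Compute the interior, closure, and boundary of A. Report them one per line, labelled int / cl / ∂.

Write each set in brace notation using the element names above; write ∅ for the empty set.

int(A) = ∅
cl(A)  = {7, 2, 4, 6, 5, 1}
∂A     = {7, 2, 4, 6, 5, 1}

U open, U⊆A: ∅. int(A) = ⋃ = ∅
X∖A={2, 3}, int(X∖A)={3}, hence cl(A)={7, 2, 4, 6, 5, 1}
∂A: remove int from cl → {7, 2, 4, 6, 5, 1}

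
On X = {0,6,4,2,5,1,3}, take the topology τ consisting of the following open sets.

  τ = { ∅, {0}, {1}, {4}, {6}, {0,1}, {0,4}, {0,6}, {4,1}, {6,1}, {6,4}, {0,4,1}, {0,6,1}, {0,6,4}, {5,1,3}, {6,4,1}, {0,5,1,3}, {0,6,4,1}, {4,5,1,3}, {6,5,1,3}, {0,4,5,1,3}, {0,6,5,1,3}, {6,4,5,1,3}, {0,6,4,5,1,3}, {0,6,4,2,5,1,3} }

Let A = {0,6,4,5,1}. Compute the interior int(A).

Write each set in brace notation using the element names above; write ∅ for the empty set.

opens ⊆ A: ∅, {0}, {6}, {1}, {4}, {6,1}, {0,4}, {6,4}, {0,1}, {4,1}, {0,6}, {0,6,4}, {0,4,1}, {6,4,1}, {0,6,1}, {0,6,4,1}; union → int = {0,6,4,1}

{0,6,4,1}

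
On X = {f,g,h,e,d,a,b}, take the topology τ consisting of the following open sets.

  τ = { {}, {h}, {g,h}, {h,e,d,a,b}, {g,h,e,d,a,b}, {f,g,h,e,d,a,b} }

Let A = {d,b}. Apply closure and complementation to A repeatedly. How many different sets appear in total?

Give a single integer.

6

X∖A={f,g,h,e,a}, int(X∖A)={g,h}, hence cl(A)={f,e,d,a,b}
Orbit (k=closure, c=complement):
  1. A     = {d,b}
  2. kA    = {f,e,d,a,b}
  3. cA    = {f,g,h,e,a}
  4. ckA   = {g,h}
  5. kcA   = {f,g,h,e,d,a,b}
  6. ckcA  = {}
(closed under both — stop)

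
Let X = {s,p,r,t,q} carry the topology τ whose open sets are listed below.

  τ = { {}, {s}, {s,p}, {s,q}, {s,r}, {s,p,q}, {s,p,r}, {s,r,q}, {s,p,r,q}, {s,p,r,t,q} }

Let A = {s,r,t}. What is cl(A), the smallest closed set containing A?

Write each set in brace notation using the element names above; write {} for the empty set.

closure: X∖int(X∖A) = X∖{} = {s,p,r,t,q}

{s,p,r,t,q}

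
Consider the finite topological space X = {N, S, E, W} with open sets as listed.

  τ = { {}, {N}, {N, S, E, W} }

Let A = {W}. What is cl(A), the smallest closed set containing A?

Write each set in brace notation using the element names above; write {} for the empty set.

complement {N, S, E}; its interior {N}; cl(A) = X∖{N} = {S, E, W}

{S, E, W}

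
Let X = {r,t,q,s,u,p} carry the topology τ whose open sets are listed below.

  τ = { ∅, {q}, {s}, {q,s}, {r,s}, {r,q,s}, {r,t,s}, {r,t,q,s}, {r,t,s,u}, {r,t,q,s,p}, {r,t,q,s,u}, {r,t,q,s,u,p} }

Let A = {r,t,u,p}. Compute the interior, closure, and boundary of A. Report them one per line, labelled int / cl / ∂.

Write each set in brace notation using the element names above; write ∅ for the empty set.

open subsets of A: ∅; so int(A) = ∅
closure: X∖int(X∖A) = X∖{q,s} = {r,t,u,p}
∂A = {r,t,u,p} minus ∅ = {r,t,u,p}

int(A) = ∅
cl(A)  = {r,t,u,p}
∂A     = {r,t,u,p}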